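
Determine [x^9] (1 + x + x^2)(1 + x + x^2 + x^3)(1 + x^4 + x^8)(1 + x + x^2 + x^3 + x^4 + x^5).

18

(1 + x + x^2) has coefficients 1,1,1 for degrees 0…2.
(1 + x + x^2 + x^3) has coefficients 1,1,1,1,0,0,0,0,0,0 for degrees 0…9.
Multiplying by (1 + x^4 + x^8) gives running coefficients 1,1,1,1,1,1,1,1,1,1 for degrees 0…9.
Finally multiplying by (1 + x + x^2 + x^3 + x^4 + x^5), the product of all factors after the first has coefficients 1,2,3,4,5,6,6,6,6,6 for degrees 0…9.
[x^9] = 1·6 + 1·6 + 1·6 = 18.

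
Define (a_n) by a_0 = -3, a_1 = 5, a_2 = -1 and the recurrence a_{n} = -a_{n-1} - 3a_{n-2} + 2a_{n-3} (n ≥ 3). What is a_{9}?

The ordinary generating function has denominator 1 + t + 3t^2 - 2t^3.
Iterating the recurrence: a_0,…,a_{9} = -3, 5, -1, -20, 33, 25, -164, 155, 387, -1180.

-1180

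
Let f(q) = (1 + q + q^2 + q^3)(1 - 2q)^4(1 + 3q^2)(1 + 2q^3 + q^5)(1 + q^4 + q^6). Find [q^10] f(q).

(1 + q + q^2 + q^3) has coefficients 1,1,1,1 for degrees 0…3.
(1 - 2q)^4 has coefficients 1,-8,24,-32,16,0,0,0,0,0,0 for degrees 0…10.
Multiplying by (1 + 3q^2) gives running coefficients 1,-8,27,-56,88,-96,48,0,0,0,0 for degrees 0…10.
Multiplying by (1 + 2q^3 + q^5) gives running coefficients 1,-8,27,-54,72,-41,-72,203,-248,184,-96 for degrees 0…10.
Finally multiplying by (1 + q^4 + q^6), the product of all factors after the first has coefficients 1,-8,27,-54,73,-49,-44,141,-149,89,-96 for degrees 0…10.
[q^10] = 1·(-96) + 1·89 + 1·(-149) + 1·141 = -15.

-15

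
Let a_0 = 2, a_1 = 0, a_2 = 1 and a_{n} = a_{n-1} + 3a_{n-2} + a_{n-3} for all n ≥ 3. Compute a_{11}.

The ordinary generating function has denominator 1 - y - 3y^2 - y^3.
Iterating the recurrence: a_0,…,a_{11} = 2, 0, 1, 3, 6, 16, 37, 91, 218, 528, 1273, 3075.

3075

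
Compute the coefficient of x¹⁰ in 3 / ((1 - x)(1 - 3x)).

Partial fractions give a closed form: a_n = (-3/2)·1^n + (9/2)·3^n.
At n = 10: a_10 = 265719.

265719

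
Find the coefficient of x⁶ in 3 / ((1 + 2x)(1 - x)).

Partial fractions give a closed form: a_n = (2)·(-2)^n + (1)·1^n.
At n = 6: a_6 = 129.

129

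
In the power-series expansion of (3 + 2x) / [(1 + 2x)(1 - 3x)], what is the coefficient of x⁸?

The denominator gives the recurrence a_n = a_(n−1) + 6a_(n−2) for n ≥ 2; the numerator fixes a_0 = 3, a_1 = 5.
Iterating: 3, 5, 23, 53, 191, 509, 1655, 4709, 14639, so a_8 = 14639.

14639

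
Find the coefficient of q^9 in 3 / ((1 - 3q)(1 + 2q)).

The denominator gives the recurrence a_n = a_(n−1) + 6a_(n−2) for n ≥ 2; the numerator fixes a_0 = 3, a_1 = 3.
Iterating: 3, 3, 21, 39, 165, 399, 1389, 3783, 12117, 34815, so a_9 = 34815.

34815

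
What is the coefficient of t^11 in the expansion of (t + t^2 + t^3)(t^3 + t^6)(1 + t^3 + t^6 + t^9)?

(t + t^2 + t^3) has coefficients 0,1,1,1 for degrees 0…3.
(t^3 + t^6) has coefficients 0,0,0,1,0,0,1,0,0,0,0,0 for degrees 0…11.
Finally multiplying by (1 + t^3 + t^6 + t^9), the product of all factors after the first has coefficients 0,0,0,1,0,0,2,0,0,2,0,0 for degrees 0…11.
[t^11] = 1·0 + 1·2 + 1·0 = 2.

2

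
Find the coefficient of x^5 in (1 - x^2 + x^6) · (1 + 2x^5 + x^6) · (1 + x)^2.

(1 - x^2 + x^6) has coefficients 1,0,-1,0,0,0 for degrees 0…5.
(1 + 2x^5 + x^6) has coefficients 1,0,0,0,0,2 for degrees 0…5.
Finally multiplying by (1 + x)^2, the product of all factors after the first has coefficients 1,2,1,0,0,2 for degrees 0…5.
[x^5] = 1·2 − 1·0 = 2.

2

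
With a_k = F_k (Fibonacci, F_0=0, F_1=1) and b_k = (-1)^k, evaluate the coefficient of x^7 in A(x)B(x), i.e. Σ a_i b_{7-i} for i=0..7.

9

This is [x^7] in the product of the two ordinary generating functions.
Σ = 0·(-1) + 1·1 + 1·(-1) + 2·1 + 3·(-1) + 5·1 + 8·(-1) + 13·1 = 9.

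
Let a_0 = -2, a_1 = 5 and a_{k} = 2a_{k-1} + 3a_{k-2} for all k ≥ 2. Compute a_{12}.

398578

The ordinary generating function has denominator 1 - 2y - 3y^2.
Iterating the recurrence: a_0,…,a_{12} = -2, 5, 4, 23, 58, 185, 544, 1643, 4918, 14765, 44284, 132863, 398578.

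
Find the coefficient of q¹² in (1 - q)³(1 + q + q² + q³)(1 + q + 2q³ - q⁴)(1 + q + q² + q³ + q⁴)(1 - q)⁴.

-11

(1 - q)³ has coefficients 1,-3,3,-1 for degrees 0…3.
(1 + q + q² + q³) has coefficients 1,1,1,1,0,0,0,0,0,0,0,0,0 for degrees 0…12.
Multiplying by (1 + q + 2q³ - q⁴) gives running coefficients 1,2,2,4,2,1,1,-1,0,0,0,0,0 for degrees 0…12.
Multiplying by (1 + q + q² + q³ + q⁴) gives running coefficients 1,3,5,9,11,11,10,7,3,1,0,-1,0 for degrees 0…12.
Finally multiplying by (1 - q)⁴, the product of all factors after the first has coefficients 1,-1,-1,3,-6,4,1,-2,2,2,-4,0,3 for degrees 0…12.
[q¹²] = 1·3 − 3·0 + 3·(-4) − 1·2 = -11.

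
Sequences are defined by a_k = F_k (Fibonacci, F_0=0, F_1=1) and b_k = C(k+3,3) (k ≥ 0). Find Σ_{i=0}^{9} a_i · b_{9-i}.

1204

This is [x^9] in the product of the two ordinary generating functions.
Σ = 0·220 + 1·165 + 1·120 + 2·84 + 3·56 + 5·35 + 8·20 + 13·10 + 21·4 + 34·1 = 1204.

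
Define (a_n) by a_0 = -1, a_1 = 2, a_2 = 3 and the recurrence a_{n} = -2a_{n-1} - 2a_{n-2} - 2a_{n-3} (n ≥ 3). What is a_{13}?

The ordinary generating function has denominator 1 + 2x + 2x^2 + 2x^3.
Iterating the recurrence: a_0,…,a_{13} = -1, 2, 3, -8, 6, -2, 8, -24, 36, -40, 56, -104, 176, -256.

-256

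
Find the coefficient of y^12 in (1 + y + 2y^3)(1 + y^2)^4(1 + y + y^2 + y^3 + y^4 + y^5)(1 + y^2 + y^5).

122

(1 + y + 2y^3) has coefficients 1,1,0,2 for degrees 0…3.
(1 + y^2)^4 has coefficients 1,0,4,0,6,0,4,0,1,0,0,0,0 for degrees 0…12.
Multiplying by (1 + y + y^2 + y^3 + y^4 + y^5) gives running coefficients 1,1,5,5,11,11,14,14,11,11,5,5,1 for degrees 0…12.
Finally multiplying by (1 + y^2 + y^5), the product of all factors after the first has coefficients 1,1,6,6,16,17,26,30,30,36,27,30,20 for degrees 0…12.
[y^12] = 1·20 + 1·30 + 2·36 = 122.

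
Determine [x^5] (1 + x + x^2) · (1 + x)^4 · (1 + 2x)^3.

327

(1 + x + x^2) has coefficients 1,1,1 for degrees 0…2.
(1 + x)^4 has coefficients 1,4,6,4,1,0 for degrees 0…5.
Finally multiplying by (1 + 2x)^3, the product of all factors after the first has coefficients 1,10,42,96,129,102 for degrees 0…5.
[x^5] = 1·102 + 1·129 + 1·96 = 327.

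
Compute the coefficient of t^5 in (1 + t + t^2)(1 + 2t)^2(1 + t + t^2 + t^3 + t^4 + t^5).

27

(1 + t + t^2) has coefficients 1,1,1 for degrees 0…2.
(1 + 2t)^2 has coefficients 1,4,4,0,0,0 for degrees 0…5.
Finally multiplying by (1 + t + t^2 + t^3 + t^4 + t^5), the product of all factors after the first has coefficients 1,5,9,9,9,9 for degrees 0…5.
[t^5] = 1·9 + 1·9 + 1·9 = 27.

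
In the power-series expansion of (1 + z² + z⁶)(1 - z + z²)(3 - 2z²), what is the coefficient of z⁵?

(1 + z² + z⁶) has coefficients 1,0,1,0,0,0 for degrees 0…5.
(1 - z + z²) has coefficients 1,-1,1,0,0,0 for degrees 0…5.
Finally multiplying by (3 - 2z²), the product of all factors after the first has coefficients 3,-3,1,2,-2,0 for degrees 0…5.
[z⁵] = 1·0 + 1·2 = 2.

2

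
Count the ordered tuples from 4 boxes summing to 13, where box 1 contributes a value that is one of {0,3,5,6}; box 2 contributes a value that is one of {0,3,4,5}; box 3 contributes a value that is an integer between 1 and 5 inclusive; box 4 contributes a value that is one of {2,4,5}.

25

The generating function for the choices is (1 + q³ + q⁵ + q⁶)·(1 + q³ + q⁴ + q⁵)·(q + q² + q³ + q⁴ + q⁵)·(q² + q⁴ + q⁵); the count is [q¹³].
(1 + q³ + q⁵ + q⁶) has coefficients 1,0,0,1,0,1,1 for degrees 0…6.
(1 + q³ + q⁴ + q⁵) has coefficients 1,0,0,1,1,1,0,0,0,0,0,0,0,0 for degrees 0…13.
Multiplying by (q + q² + q³ + q⁴ + q⁵) gives running coefficients 0,1,1,1,2,3,3,3,3,2,1,0,0,0 for degrees 0…13.
Finally multiplying by (q² + q⁴ + q⁵), the product of all factors after the first has coefficients 0,0,0,1,1,2,4,5,6,8,9,8,7,5 for degrees 0…13.
[q¹³] = 1·5 + 1·9 + 1·6 + 1·5 = 25.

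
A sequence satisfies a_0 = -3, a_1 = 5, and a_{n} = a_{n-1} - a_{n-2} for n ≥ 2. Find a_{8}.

8

The ordinary generating function has denominator 1 - x + x^2.
Iterating the recurrence: a_0,…,a_{8} = -3, 5, 8, 3, -5, -8, -3, 5, 8.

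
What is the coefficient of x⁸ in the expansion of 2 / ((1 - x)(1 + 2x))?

342

The denominator gives the recurrence a_n = −a_(n−1) + 2a_(n−2) for n ≥ 2; the numerator fixes a_0 = 2, a_1 = -2.
Iterating: 2, -2, 6, -10, 22, -42, 86, -170, 342, so a_8 = 342.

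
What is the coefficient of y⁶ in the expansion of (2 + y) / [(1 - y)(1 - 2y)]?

Partial fractions give a closed form: a_n = (-3)·1^n + (5)·2^n.
At n = 6: a_6 = 317.

317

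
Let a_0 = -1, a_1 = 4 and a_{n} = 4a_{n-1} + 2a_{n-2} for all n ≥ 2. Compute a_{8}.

The ordinary generating function has denominator 1 - 4x - 2x^2.
Iterating the recurrence: a_0,…,a_{8} = -1, 4, 14, 64, 284, 1264, 5624, 25024, 111344.

111344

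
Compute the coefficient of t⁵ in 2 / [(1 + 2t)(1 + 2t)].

-384

The denominator gives the recurrence a_n = −4a_(n−1) − 4a_(n−2) for n ≥ 2; the numerator fixes a_0 = 2, a_1 = -8.
Iterating: 2, -8, 24, -64, 160, -384, so a_5 = -384.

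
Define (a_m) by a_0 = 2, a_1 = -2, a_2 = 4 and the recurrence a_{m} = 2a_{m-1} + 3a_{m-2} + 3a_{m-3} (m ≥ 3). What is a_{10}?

26968

The ordinary generating function has denominator 1 - 2y - 3y^2 - 3y^3.
Iterating the recurrence: a_0,…,a_{10} = 2, -2, 4, 8, 22, 80, 250, 806, 2602, 8372, 26968.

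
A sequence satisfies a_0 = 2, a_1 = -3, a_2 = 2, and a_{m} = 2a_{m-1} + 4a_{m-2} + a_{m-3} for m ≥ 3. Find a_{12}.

The ordinary generating function has denominator 1 - 2x - 4x^2 - x^3.
Iterating the recurrence: a_0,…,a_{12} = 2, -3, 2, -6, -7, -36, -106, -363, -1186, -3930, -12967, -42840, -141478.

-141478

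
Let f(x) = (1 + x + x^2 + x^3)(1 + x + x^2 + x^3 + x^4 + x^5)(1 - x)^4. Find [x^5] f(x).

2

(1 + x + x^2 + x^3) has coefficients 1,1,1,1 for degrees 0…3.
(1 + x + x^2 + x^3 + x^4 + x^5) has coefficients 1,1,1,1,1,1 for degrees 0…5.
Finally multiplying by (1 - x)^4, the product of all factors after the first has coefficients 1,-3,3,-1,0,0 for degrees 0…5.
[x^5] = 1·0 + 1·0 + 1·(-1) + 1·3 = 2.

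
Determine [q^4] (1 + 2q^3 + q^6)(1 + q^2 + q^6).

0

(1 + 2q^3 + q^6) has coefficients 1,0,0,2,0 for degrees 0…4.
(1 + q^2 + q^6) has coefficients 1,0,1,0,0 for degrees 0…4.
[q^4] = 1·0 + 2·0 = 0.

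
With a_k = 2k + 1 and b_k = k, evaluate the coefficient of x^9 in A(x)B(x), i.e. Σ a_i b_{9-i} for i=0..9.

285

The convolution is the x^9 coefficient of A(x)B(x).
Σ = 1·9 + 3·8 + 5·7 + 7·6 + 9·5 + 11·4 + 13·3 + 15·2 + 17·1 + 19·0 = 285.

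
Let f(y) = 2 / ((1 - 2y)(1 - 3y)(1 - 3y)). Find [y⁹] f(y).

The denominator gives the recurrence a_n = 8a_(n−1) − 21a_(n−2) + 18a_(n−3) for n ≥ 3; the numerator fixes a_0 = 2, a_1 = 16, a_2 = 86.
Iterating: 2, 16, 86, 388, 1586, 6088, 22382, 79756, 277610, 948880, so a_9 = 948880.

948880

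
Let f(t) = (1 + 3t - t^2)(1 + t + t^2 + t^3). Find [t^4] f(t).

2

(1 + 3t - t^2) has coefficients 1,3,-1 for degrees 0…2.
(1 + t + t^2 + t^3) has coefficients 1,1,1,1,0 for degrees 0…4.
[t^4] = 1·0 + 3·1 − 1·1 = 2.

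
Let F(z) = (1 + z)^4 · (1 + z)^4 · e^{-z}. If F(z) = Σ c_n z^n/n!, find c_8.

6209

The EGF product rule gives c_8 = Σ_{k_1+k_2+k_3=8} C(8; k_1,k_2,k_3) · ∏ g_i(k_i), where (1+z)^4 gives the falling factorial (4)_k; (1+z)^4 gives the falling factorial (4)_k; e^{-z} gives (-1)^k.
g_1(k) for k = 0…8: 1, 4, 12, 24, 24, 0, 0, 0, 0.
g_2(k) for k = 0…8: 1, 4, 12, 24, 24, 0, 0, 0, 0.
g_3(k) for k = 0…8: 1, -1, 1, -1, 1, -1, 1, -1, 1.
First combine the last two factors: h(k) = Σ_j C(k,j)·g_2(j)·g_3(k−j) for k = 0…8: 1, 3, 5, -1, -15, 19, 37, -225, 641.
c_8 = Σ_k C(8,k)·g_1(k)·h(8−k) = 1·1·641 + 8·4·(-225) + 28·12·37 + 56·24·19 + 70·24·(-15) = 641 − 7200 + 12432 + 25536 − 25200 = 6209.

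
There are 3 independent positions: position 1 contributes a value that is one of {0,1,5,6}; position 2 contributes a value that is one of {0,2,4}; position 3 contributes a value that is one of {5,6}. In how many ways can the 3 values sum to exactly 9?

The generating function for the choices is (1 + y + y⁵ + y⁶)·(1 + y² + y⁴)·(y⁵ + y⁶); the count is [y⁹].
(1 + y + y⁵ + y⁶) has coefficients 1,1,0,0,0,1,1 for degrees 0…6.
(1 + y² + y⁴) has coefficients 1,0,1,0,1,0,0,0,0,0 for degrees 0…9.
Finally multiplying by (y⁵ + y⁶), the product of all factors after the first has coefficients 0,0,0,0,0,1,1,1,1,1 for degrees 0…9.
[y⁹] = 1·1 + 1·1 + 1·0 + 1·0 = 2.

2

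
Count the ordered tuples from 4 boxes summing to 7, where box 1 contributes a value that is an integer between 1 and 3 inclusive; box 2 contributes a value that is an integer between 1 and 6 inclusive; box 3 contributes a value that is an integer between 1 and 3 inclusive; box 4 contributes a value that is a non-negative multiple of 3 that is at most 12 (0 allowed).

12

The generating function for the choices is (z + z² + z³)·(z + z² + z³ + z⁴ + z⁵ + z⁶)·(z + z² + z³)·(1 + z³ + z⁶ + z⁹ + z¹²); the count is [z⁷].
(z + z² + z³) has coefficients 0,1,1,1 for degrees 0…3.
(z + z² + z³ + z⁴ + z⁵ + z⁶) has coefficients 0,1,1,1,1,1,1,0 for degrees 0…7.
Multiplying by (z + z² + z³) gives running coefficients 0,0,1,2,3,3,3,3 for degrees 0…7.
Finally multiplying by (1 + z³ + z⁶ + z⁹ + z¹²), the product of all factors after the first has coefficients 0,0,1,2,3,4,5,6 for degrees 0…7.
[z⁷] = 1·5 + 1·4 + 1·3 = 12.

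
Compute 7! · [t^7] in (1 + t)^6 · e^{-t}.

The EGF product rule gives c_7 = Σ_{k_1+k_2=7} C(7; k_1,k_2) · ∏ g_i(k_i), where (1+t)^6 gives the falling factorial (6)_k; e^{-t} gives (-1)^k.
g_1(k) for k = 0…7: 1, 6, 30, 120, 360, 720, 720, 0.
g_2(k) for k = 0…7: 1, -1, 1, -1, 1, -1, 1, -1.
c_7 = Σ_k C(7,k)·g_1(k)·g_2(7−k) = 1·1·(-1) + 7·6·1 + 21·30·(-1) + 35·120·1 + 35·360·(-1) + 21·720·1 + 7·720·(-1) = −1 + 42 − 630 + 4200 − 12600 + 15120 − 5040 = 1091.

1091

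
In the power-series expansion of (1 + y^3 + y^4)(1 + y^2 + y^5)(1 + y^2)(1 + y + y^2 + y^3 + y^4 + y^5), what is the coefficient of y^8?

(1 + y^3 + y^4) has coefficients 1,0,0,1,1 for degrees 0…4.
(1 + y^2 + y^5) has coefficients 1,0,1,0,0,1,0,0,0 for degrees 0…8.
Multiplying by (1 + y^2) gives running coefficients 1,0,2,0,1,1,0,1,0 for degrees 0…8.
Finally multiplying by (1 + y + y^2 + y^3 + y^4 + y^5), the product of all factors after the first has coefficients 1,1,3,3,4,5,4,5,3 for degrees 0…8.
[y^8] = 1·3 + 1·5 + 1·4 = 12.

12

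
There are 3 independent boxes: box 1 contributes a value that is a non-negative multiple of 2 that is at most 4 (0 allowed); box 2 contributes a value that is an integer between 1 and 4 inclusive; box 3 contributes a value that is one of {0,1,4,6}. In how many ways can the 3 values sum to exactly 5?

5

The generating function for the choices is (1 + t² + t⁴)·(t + t² + t³ + t⁴)·(1 + t + t⁴ + t⁶); the count is [t⁵].
(1 + t² + t⁴) has coefficients 1,0,1,0,1 for degrees 0…4.
(t + t² + t³ + t⁴) has coefficients 0,1,1,1,1,0 for degrees 0…5.
Finally multiplying by (1 + t + t⁴ + t⁶), the product of all factors after the first has coefficients 0,1,2,2,2,2 for degrees 0…5.
[t⁵] = 1·2 + 1·2 + 1·1 = 5.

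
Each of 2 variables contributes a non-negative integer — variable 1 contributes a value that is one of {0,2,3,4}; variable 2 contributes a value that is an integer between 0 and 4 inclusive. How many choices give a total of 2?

2

The generating function for the choices is (1 + q² + q³ + q⁴)·(1 + q + q² + q³ + q⁴); the count is [q²].
(1 + q² + q³ + q⁴) has coefficients 1,0,1 for degrees 0…2.
(1 + q + q² + q³ + q⁴) has coefficients 1,1,1 for degrees 0…2.
[q²] = 1·1 + 1·1 = 2.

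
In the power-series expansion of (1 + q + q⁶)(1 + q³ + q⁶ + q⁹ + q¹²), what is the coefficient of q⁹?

2

(1 + q + q⁶) has coefficients 1,1,0,0,0,0,1 for degrees 0…6.
(1 + q³ + q⁶ + q⁹ + q¹²) has coefficients 1,0,0,1,0,0,1,0,0,1 for degrees 0…9.
[q⁹] = 1·1 + 1·0 + 1·1 = 2.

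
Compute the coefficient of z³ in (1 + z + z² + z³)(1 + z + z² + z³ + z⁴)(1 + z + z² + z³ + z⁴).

10

(1 + z + z² + z³) has coefficients 1,1,1,1 for degrees 0…3.
(1 + z + z² + z³ + z⁴) has coefficients 1,1,1,1 for degrees 0…3.
Finally multiplying by (1 + z + z² + z³ + z⁴), the product of all factors after the first has coefficients 1,2,3,4 for degrees 0…3.
[z³] = 1·4 + 1·3 + 1·2 + 1·1 = 10.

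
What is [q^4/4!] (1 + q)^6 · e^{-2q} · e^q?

The EGF product rule gives c_4 = Σ_{k_1+k_2+k_3=4} C(4; k_1,k_2,k_3) · ∏ g_i(k_i), where (1+q)^6 gives the falling factorial (6)_k; e^{-2q} gives (-2)^k; e^q gives (1)^k.
g_1(k) for k = 0…4: 1, 6, 30, 120, 360.
g_2(k) for k = 0…4: 1, -2, 4, -8, 16.
g_3(k) for k = 0…4: 1, 1, 1, 1, 1.
First combine the last two factors: h(k) = Σ_j C(k,j)·g_2(j)·g_3(k−j) for k = 0…4: 1, -1, 1, -1, 1.
c_4 = Σ_k C(4,k)·g_1(k)·h(4−k) = 1·1·1 + 4·6·(-1) + 6·30·1 + 4·120·(-1) + 1·360·1 = 1 − 24 + 180 − 480 + 360 = 37.

37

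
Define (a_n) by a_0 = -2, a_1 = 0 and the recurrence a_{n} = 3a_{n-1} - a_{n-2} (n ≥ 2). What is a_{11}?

The ordinary generating function has denominator 1 - 3y + y^2.
Iterating the recurrence: a_0,…,a_{11} = -2, 0, 2, 6, 16, 42, 110, 288, 754, 1974, 5168, 13530.

13530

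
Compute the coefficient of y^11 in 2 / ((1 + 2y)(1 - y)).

-2730

Partial fractions give a closed form: a_n = (4/3)·(-2)^n + (2/3)·1^n.
At n = 11: a_11 = -2730.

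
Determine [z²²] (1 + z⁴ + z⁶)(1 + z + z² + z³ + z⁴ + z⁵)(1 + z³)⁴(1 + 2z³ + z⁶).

(1 + z⁴ + z⁶) has coefficients 1,0,0,0,1,0,1 for degrees 0…6.
(1 + z + z² + z³ + z⁴ + z⁵) has coefficients 1,1,1,1,1,1,0,0,0,0,0,0,0,0,0,0,0,0,0,0,0,0,0 for degrees 0…22.
Multiplying by (1 + z³)⁴ gives running coefficients 1,1,1,5,5,5,10,10,10,10,10,10,5,5,5,1,1,1,0,0,0,0,0 for degrees 0…22.
Finally multiplying by (1 + 2z³ + z⁶), the product of all factors after the first has coefficients 1,1,1,7,7,7,21,21,21,35,35,35,35,35,35,21,21,21,7,7,7,1,1 for degrees 0…22.
[z²²] = 1·1 + 1·7 + 1·21 = 29.

29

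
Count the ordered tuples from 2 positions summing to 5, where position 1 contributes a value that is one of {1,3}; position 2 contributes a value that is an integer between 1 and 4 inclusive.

The generating function for the choices is (t + t³)·(t + t² + t³ + t⁴); the count is [t⁵].
(t + t³) has coefficients 0,1,0,1 for degrees 0…3.
(t + t² + t³ + t⁴) has coefficients 0,1,1,1,1,0 for degrees 0…5.
[t⁵] = 1·1 + 1·1 = 2.

2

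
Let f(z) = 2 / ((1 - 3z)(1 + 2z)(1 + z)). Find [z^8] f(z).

Partial fractions give a closed form: a_n = (9/10)·3^n + (8/5)·(-2)^n + (-1/2)·(-1)^n.
At n = 8: a_8 = 6314.

6314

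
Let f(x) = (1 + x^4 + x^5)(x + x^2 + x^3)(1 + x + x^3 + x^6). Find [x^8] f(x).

5

(1 + x^4 + x^5) has coefficients 1,0,0,0,1,1 for degrees 0…5.
(x + x^2 + x^3) has coefficients 0,1,1,1,0,0,0,0,0 for degrees 0…8.
Finally multiplying by (1 + x + x^3 + x^6), the product of all factors after the first has coefficients 0,1,2,2,2,1,1,1,1 for degrees 0…8.
[x^8] = 1·1 + 1·2 + 1·2 = 5.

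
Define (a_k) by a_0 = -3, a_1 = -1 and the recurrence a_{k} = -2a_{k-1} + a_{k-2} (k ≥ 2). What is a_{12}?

-3363

The ordinary generating function has denominator 1 + 2q - q^2.
Iterating the recurrence: a_0,…,a_{12} = -3, -1, -1, 1, -3, 7, -17, 41, -99, 239, -577, 1393, -3363.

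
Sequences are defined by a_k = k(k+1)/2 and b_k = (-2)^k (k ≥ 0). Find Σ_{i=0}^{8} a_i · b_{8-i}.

This is [x^8] in the product of the two ordinary generating functions.
Σ = 0·256 + 1·(-128) + 3·64 + 6·(-32) + 10·16 + 15·(-8) + 21·4 + 28·(-2) + 36·1 = -24.

-24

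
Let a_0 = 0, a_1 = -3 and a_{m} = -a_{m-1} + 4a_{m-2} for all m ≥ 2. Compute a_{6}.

195

The ordinary generating function has denominator 1 + q - 4q^2.
Iterating the recurrence: a_0,…,a_{6} = 0, -3, 3, -15, 27, -87, 195.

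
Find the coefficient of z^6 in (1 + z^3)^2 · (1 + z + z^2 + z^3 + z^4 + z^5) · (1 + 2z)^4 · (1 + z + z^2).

(1 + z^3)^2 has coefficients 1,0,0,2,0,0,1 for degrees 0…6.
(1 + z + z^2 + z^3 + z^4 + z^5) has coefficients 1,1,1,1,1,1,0 for degrees 0…6.
Multiplying by (1 + 2z)^4 gives running coefficients 1,9,33,65,81,81,80 for degrees 0…6.
Finally multiplying by (1 + z + z^2), the product of all factors after the first has coefficients 1,10,43,107,179,227,242 for degrees 0…6.
[z^6] = 1·242 + 2·107 + 1·1 = 457.

457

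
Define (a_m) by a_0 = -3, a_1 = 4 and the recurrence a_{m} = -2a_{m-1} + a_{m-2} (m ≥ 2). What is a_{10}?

-12467

The ordinary generating function has denominator 1 + 2z - z^2.
Iterating the recurrence: a_0,…,a_{10} = -3, 4, -11, 26, -63, 152, -367, 886, -2139, 5164, -12467.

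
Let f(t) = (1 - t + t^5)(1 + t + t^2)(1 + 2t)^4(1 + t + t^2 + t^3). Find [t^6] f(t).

-7

(1 - t + t^5) has coefficients 1,-1,0,0,0,1 for degrees 0…5.
(1 + t + t^2) has coefficients 1,1,1,0,0,0,0 for degrees 0…6.
Multiplying by (1 + 2t)^4 gives running coefficients 1,9,33,64,72,48,16 for degrees 0…6.
Finally multiplying by (1 + t + t^2 + t^3), the product of all factors after the first has coefficients 1,10,43,107,178,217,200 for degrees 0…6.
[t^6] = 1·200 − 1·217 + 1·10 = -7.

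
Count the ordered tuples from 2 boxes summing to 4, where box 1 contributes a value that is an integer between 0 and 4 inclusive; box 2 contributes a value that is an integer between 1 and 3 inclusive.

The generating function for the choices is (1 + t + t^2 + t^3 + t^4)·(t + t^2 + t^3); the count is [t^4].
(1 + t + t^2 + t^3 + t^4) has coefficients 1,1,1,1,1 for degrees 0…4.
(t + t^2 + t^3) has coefficients 0,1,1,1,0 for degrees 0…4.
[t^4] = 1·0 + 1·1 + 1·1 + 1·1 + 1·0 = 3.

3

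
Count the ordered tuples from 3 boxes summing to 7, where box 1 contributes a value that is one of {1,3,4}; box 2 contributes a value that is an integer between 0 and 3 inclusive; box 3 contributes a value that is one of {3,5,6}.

The generating function for the choices is (q + q³ + q⁴)·(1 + q + q² + q³)·(q³ + q⁵ + q⁶); the count is [q⁷].
(q + q³ + q⁴) has coefficients 0,1,0,1,1 for degrees 0…4.
(1 + q + q² + q³) has coefficients 1,1,1,1,0,0,0,0 for degrees 0…7.
Finally multiplying by (q³ + q⁵ + q⁶), the product of all factors after the first has coefficients 0,0,0,1,1,2,3,2 for degrees 0…7.
[q⁷] = 1·3 + 1·1 + 1·1 = 5.

5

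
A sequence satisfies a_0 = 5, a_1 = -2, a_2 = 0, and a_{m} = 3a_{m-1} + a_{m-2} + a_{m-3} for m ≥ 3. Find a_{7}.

The ordinary generating function has denominator 1 - 3y - y^2 - y^3.
Iterating the recurrence: a_0,…,a_{7} = 5, -2, 0, 3, 7, 24, 82, 277.

277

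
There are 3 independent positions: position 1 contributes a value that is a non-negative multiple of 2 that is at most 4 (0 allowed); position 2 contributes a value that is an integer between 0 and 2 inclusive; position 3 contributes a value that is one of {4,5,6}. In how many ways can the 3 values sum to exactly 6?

4

The generating function for the choices is (1 + y^2 + y^4)·(1 + y + y^2)·(y^4 + y^5 + y^6); the count is [y^6].
(1 + y^2 + y^4) has coefficients 1,0,1,0,1 for degrees 0…4.
(1 + y + y^2) has coefficients 1,1,1,0,0,0,0 for degrees 0…6.
Finally multiplying by (y^4 + y^5 + y^6), the product of all factors after the first has coefficients 0,0,0,0,1,2,3 for degrees 0…6.
[y^6] = 1·3 + 1·1 + 1·0 = 4.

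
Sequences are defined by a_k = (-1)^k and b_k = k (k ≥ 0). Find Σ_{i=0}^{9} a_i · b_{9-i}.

This is [x^9] in the product of the two ordinary generating functions.
Σ = 1·9 − 1·8 + 1·7 − 1·6 + 1·5 − 1·4 + 1·3 − 1·2 + 1·1 − 1·0 = 5.

5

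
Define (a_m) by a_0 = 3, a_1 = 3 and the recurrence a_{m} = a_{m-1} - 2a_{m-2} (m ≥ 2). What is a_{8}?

The ordinary generating function has denominator 1 - q + 2q^2.
Iterating the recurrence: a_0,…,a_{8} = 3, 3, -3, -9, -3, 15, 21, -9, -51.

-51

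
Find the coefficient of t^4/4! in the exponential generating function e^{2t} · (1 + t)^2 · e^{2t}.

The EGF product rule gives c_4 = Σ_{k_1+k_2+k_3=4} C(4; k_1,k_2,k_3) · ∏ g_i(k_i), where e^{2t} gives (2)^k; (1+t)^2 gives the falling factorial (2)_k; e^{2t} gives (2)^k.
g_1(k) for k = 0…4: 1, 2, 4, 8, 16.
g_2(k) for k = 0…4: 1, 2, 2, 0, 0.
g_3(k) for k = 0…4: 1, 2, 4, 8, 16.
First combine the last two factors: h(k) = Σ_j C(k,j)·g_2(j)·g_3(k−j) for k = 0…4: 1, 4, 14, 44, 128.
c_4 = Σ_k C(4,k)·g_1(k)·h(4−k) = 1·1·128 + 4·2·44 + 6·4·14 + 4·8·4 + 1·16·1 = 128 + 352 + 336 + 128 + 16 = 960.

960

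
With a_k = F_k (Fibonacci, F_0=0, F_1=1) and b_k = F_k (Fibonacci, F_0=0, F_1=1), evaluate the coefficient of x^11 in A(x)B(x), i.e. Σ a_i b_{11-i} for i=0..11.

420

Write out a_i and b_{11-i} for i = 0,…,11 and sum the products.
Σ = 0·89 + 1·55 + 1·34 + 2·21 + 3·13 + 5·8 + 8·5 + 13·3 + 21·2 + 34·1 + 55·1 + 89·0 = 420.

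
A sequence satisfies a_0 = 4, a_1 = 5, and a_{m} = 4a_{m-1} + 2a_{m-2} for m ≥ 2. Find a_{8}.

213184

The ordinary generating function has denominator 1 - 4t - 2t^2.
Iterating the recurrence: a_0,…,a_{8} = 4, 5, 28, 122, 544, 2420, 10768, 47912, 213184.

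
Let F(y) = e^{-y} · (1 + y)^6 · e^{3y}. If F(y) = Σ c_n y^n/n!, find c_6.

58576

The EGF product rule gives c_6 = Σ_{k_1+k_2+k_3=6} C(6; k_1,k_2,k_3) · ∏ g_i(k_i), where e^{-y} gives (-1)^k; (1+y)^6 gives the falling factorial (6)_k; e^{3y} gives (3)^k.
g_1(k) for k = 0…6: 1, -1, 1, -1, 1, -1, 1.
g_2(k) for k = 0…6: 1, 6, 30, 120, 360, 720, 720.
g_3(k) for k = 0…6: 1, 3, 9, 27, 81, 243, 729.
First combine the last two factors: h(k) = Σ_j C(k,j)·g_2(j)·g_3(k−j) for k = 0…6: 1, 9, 75, 579, 4149, 27693, 173007.
c_6 = Σ_k C(6,k)·g_1(k)·h(6−k) = 1·1·173007 + 6·(-1)·27693 + 15·1·4149 + 20·(-1)·579 + 15·1·75 + 6·(-1)·9 + 1·1·1 = 173007 − 166158 + 62235 − 11580 + 1125 − 54 + 1 = 58576.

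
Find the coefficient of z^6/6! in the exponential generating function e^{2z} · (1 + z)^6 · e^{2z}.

414160

The EGF product rule gives c_6 = Σ_{k_1+k_2+k_3=6} C(6; k_1,k_2,k_3) · ∏ g_i(k_i), where e^{2z} gives (2)^k; (1+z)^6 gives the falling factorial (6)_k; e^{2z} gives (2)^k.
g_1(k) for k = 0…6: 1, 2, 4, 8, 16, 32, 64.
g_2(k) for k = 0…6: 1, 6, 30, 120, 360, 720, 720.
g_3(k) for k = 0…6: 1, 2, 4, 8, 16, 32, 64.
First combine the last two factors: h(k) = Σ_j C(k,j)·g_2(j)·g_3(k−j) for k = 0…6: 1, 8, 58, 380, 2248, 12032, 58576.
c_6 = Σ_k C(6,k)·g_1(k)·h(6−k) = 1·1·58576 + 6·2·12032 + 15·4·2248 + 20·8·380 + 15·16·58 + 6·32·8 + 1·64·1 = 58576 + 144384 + 134880 + 60800 + 13920 + 1536 + 64 = 414160.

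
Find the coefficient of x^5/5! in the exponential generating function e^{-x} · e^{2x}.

1

The EGF product rule gives c_5 = Σ_{k_1+k_2=5} C(5; k_1,k_2) · ∏ g_i(k_i), where e^{-x} gives (-1)^k; e^{2x} gives (2)^k.
g_1(k) for k = 0…5: 1, -1, 1, -1, 1, -1.
g_2(k) for k = 0…5: 1, 2, 4, 8, 16, 32.
c_5 = Σ_k C(5,k)·g_1(k)·g_2(5−k) = 1·1·32 + 5·(-1)·16 + 10·1·8 + 10·(-1)·4 + 5·1·2 + 1·(-1)·1 = 32 − 80 + 80 − 40 + 10 − 1 = 1.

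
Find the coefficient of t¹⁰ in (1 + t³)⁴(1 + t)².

(1 + t³)⁴ has coefficients 1,0,0,4,0,0,6,0,0,4,0 for degrees 0…10.
(1 + t)² has coefficients 1,2,1,0,0,0,0,0,0,0,0 for degrees 0…10.
[t¹⁰] = 1·0 + 4·0 + 6·0 + 4·2 = 8.

8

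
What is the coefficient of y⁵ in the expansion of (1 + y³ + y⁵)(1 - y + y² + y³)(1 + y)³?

6

(1 + y³ + y⁵) has coefficients 1,0,0,1,0,1 for degrees 0…5.
(1 - y + y² + y³) has coefficients 1,-1,1,1,0,0 for degrees 0…5.
Finally multiplying by (1 + y)³, the product of all factors after the first has coefficients 1,2,1,2,5,4 for degrees 0…5.
[y⁵] = 1·4 + 1·1 + 1·1 = 6.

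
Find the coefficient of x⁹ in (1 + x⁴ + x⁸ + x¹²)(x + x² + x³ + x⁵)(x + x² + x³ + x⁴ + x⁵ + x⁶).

(1 + x⁴ + x⁸ + x¹²) has coefficients 1,0,0,0,1,0,0,0,1,0 for degrees 0…9.
(x + x² + x³ + x⁵) has coefficients 0,1,1,1,0,1,0,0,0,0 for degrees 0…9.
Finally multiplying by (x + x² + x³ + x⁴ + x⁵ + x⁶), the product of all factors after the first has coefficients 0,0,1,2,3,3,4,4,3,2 for degrees 0…9.
[x⁹] = 1·2 + 1·3 + 1·0 = 5.

5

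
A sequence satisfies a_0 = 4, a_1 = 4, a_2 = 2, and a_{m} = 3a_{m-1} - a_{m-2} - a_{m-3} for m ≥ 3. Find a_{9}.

-1388

The ordinary generating function has denominator 1 - 3y + y^2 + y^3.
Iterating the recurrence: a_0,…,a_{9} = 4, 4, 2, -2, -12, -36, -94, -234, -572, -1388.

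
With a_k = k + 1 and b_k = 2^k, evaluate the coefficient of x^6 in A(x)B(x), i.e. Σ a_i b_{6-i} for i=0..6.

247

Write out a_i and b_{6-i} for i = 0,…,6 and sum the products.
Σ = 1·64 + 2·32 + 3·16 + 4·8 + 5·4 + 6·2 + 7·1 = 247.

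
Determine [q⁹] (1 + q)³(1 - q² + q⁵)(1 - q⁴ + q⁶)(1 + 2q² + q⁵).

(1 + q)³ has coefficients 1,3,3,1 for degrees 0…3.
(1 - q² + q⁵) has coefficients 1,0,-1,0,0,1,0,0,0,0 for degrees 0…9.
Multiplying by (1 - q⁴ + q⁶) gives running coefficients 1,0,-1,0,-1,1,2,0,-1,-1 for degrees 0…9.
Finally multiplying by (1 + 2q² + q⁵), the product of all factors after the first has coefficients 1,0,1,0,-3,2,0,1,3,-2 for degrees 0…9.
[q⁹] = 1·(-2) + 3·3 + 3·1 + 1·0 = 10.

10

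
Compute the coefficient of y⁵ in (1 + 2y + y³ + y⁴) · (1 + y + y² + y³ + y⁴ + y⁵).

5

(1 + 2y + y³ + y⁴) has coefficients 1,2,0,1,1 for degrees 0…4.
(1 + y + y² + y³ + y⁴ + y⁵) has coefficients 1,1,1,1,1,1 for degrees 0…5.
[y⁵] = 1·1 + 2·1 + 1·1 + 1·1 = 5.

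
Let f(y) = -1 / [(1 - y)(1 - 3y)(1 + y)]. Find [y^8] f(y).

-7381

Partial fractions give a closed form: a_n = (1/4)·1^n + (-9/8)·3^n + (-1/8)·(-1)^n.
At n = 8: a_8 = -7381.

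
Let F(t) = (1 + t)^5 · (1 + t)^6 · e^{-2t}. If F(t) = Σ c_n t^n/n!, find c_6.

8512

The EGF product rule gives c_6 = Σ_{k_1+k_2+k_3=6} C(6; k_1,k_2,k_3) · ∏ g_i(k_i), where (1+t)^5 gives the falling factorial (5)_k; (1+t)^6 gives the falling factorial (6)_k; e^{-2t} gives (-2)^k.
g_1(k) for k = 0…6: 1, 5, 20, 60, 120, 120, 0.
g_2(k) for k = 0…6: 1, 6, 30, 120, 360, 720, 720.
g_3(k) for k = 0…6: 1, -2, 4, -8, 16, -32, 64.
First combine the last two factors: h(k) = Σ_j C(k,j)·g_2(j)·g_3(k−j) for k = 0…6: 1, 4, 10, 4, -56, -32, 592.
c_6 = Σ_k C(6,k)·g_1(k)·h(6−k) = 1·1·592 + 6·5·(-32) + 15·20·(-56) + 20·60·4 + 15·120·10 + 6·120·4 = 592 − 960 − 16800 + 4800 + 18000 + 2880 = 8512.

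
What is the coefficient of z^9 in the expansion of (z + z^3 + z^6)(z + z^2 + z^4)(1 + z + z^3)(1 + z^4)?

5

(z + z^3 + z^6) has coefficients 0,1,0,1,0,0,1 for degrees 0…6.
(z + z^2 + z^4) has coefficients 0,1,1,0,1,0,0,0,0,0 for degrees 0…9.
Multiplying by (1 + z + z^3) gives running coefficients 0,1,2,1,2,2,0,1,0,0 for degrees 0…9.
Finally multiplying by (1 + z^4), the product of all factors after the first has coefficients 0,1,2,1,2,3,2,2,2,2 for degrees 0…9.
[z^9] = 1·2 + 1·2 + 1·1 = 5.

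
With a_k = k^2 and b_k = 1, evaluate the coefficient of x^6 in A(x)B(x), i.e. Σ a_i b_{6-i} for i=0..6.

Write out a_i and b_{6-i} for i = 0,…,6 and sum the products.
Σ = 0·1 + 1·1 + 4·1 + 9·1 + 16·1 + 25·1 + 36·1 = 91.

91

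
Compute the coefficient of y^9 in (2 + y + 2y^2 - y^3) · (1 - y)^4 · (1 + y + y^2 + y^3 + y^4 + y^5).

(2 + y + 2y^2 - y^3) has coefficients 2,1,2,-1 for degrees 0…3.
(1 - y)^4 has coefficients 1,-4,6,-4,1,0,0,0,0,0 for degrees 0…9.
Finally multiplying by (1 + y + y^2 + y^3 + y^4 + y^5), the product of all factors after the first has coefficients 1,-3,3,-1,0,0,-1,3,-3,1 for degrees 0…9.
[y^9] = 2·1 + 1·(-3) + 2·3 − 1·(-1) = 6.

6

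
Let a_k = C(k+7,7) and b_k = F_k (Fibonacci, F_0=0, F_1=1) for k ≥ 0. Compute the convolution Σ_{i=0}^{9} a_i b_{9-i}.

18955

The convolution is the t^9 coefficient of A(t)B(t).
Σ = 1·34 + 8·21 + 36·13 + 120·8 + 330·5 + 792·3 + 1716·2 + 3432·1 + 6435·1 + 11440·0 = 18955.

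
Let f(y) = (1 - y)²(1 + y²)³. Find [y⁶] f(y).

(1 - y)² has coefficients 1,-2,1 for degrees 0…2.
(1 + y²)³ has coefficients 1,0,3,0,3,0,1 for degrees 0…6.
[y⁶] = 1·1 − 2·0 + 1·3 = 4.

4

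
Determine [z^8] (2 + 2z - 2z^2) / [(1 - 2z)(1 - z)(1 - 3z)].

The denominator gives the recurrence a_n = 6a_(n−1) − 11a_(n−2) + 6a_(n−3) for n ≥ 3; the numerator fixes a_0 = 2, a_1 = 14, a_2 = 60.
Iterating: 2, 14, 60, 218, 732, 2354, 7380, 22778, 69612, so a_8 = 69612.

69612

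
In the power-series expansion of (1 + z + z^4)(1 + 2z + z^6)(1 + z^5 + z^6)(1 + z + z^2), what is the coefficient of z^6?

9

(1 + z + z^4) has coefficients 1,1,0,0,1 for degrees 0…4.
(1 + 2z + z^6) has coefficients 1,2,0,0,0,0,1 for degrees 0…6.
Multiplying by (1 + z^5 + z^6) gives running coefficients 1,2,0,0,0,1,4 for degrees 0…6.
Finally multiplying by (1 + z + z^2), the product of all factors after the first has coefficients 1,3,3,2,0,1,5 for degrees 0…6.
[z^6] = 1·5 + 1·1 + 1·3 = 9.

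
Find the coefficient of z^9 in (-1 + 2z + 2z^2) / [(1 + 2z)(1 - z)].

513

The denominator gives the recurrence a_n = −a_(n−1) + 2a_(n−2) for n ≥ 3; the numerator fixes a_0 = -1, a_1 = 3, a_2 = -3.
Iterating: -1, 3, -3, 9, -15, 33, -63, 129, -255, 513, so a_9 = 513.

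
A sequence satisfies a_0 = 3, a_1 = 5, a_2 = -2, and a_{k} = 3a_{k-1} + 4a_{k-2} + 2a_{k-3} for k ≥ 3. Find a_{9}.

73730

The ordinary generating function has denominator 1 - 3x - 4x^2 - 2x^3.
Iterating the recurrence: a_0,…,a_{9} = 3, 5, -2, 20, 62, 262, 1074, 4394, 18002, 73730.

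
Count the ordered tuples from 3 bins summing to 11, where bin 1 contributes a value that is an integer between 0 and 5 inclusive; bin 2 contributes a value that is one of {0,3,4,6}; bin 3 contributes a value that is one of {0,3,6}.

7

The generating function for the choices is (1 + y + y² + y³ + y⁴ + y⁵)·(1 + y³ + y⁴ + y⁶)·(1 + y³ + y⁶); the count is [y¹¹].
(1 + y + y² + y³ + y⁴ + y⁵) has coefficients 1,1,1,1,1,1 for degrees 0…5.
(1 + y³ + y⁴ + y⁶) has coefficients 1,0,0,1,1,0,1,0,0,0,0,0 for degrees 0…11.
Finally multiplying by (1 + y³ + y⁶), the product of all factors after the first has coefficients 1,0,0,2,1,0,3,1,0,2,1,0 for degrees 0…11.
[y¹¹] = 1·0 + 1·1 + 1·2 + 1·0 + 1·1 + 1·3 = 7.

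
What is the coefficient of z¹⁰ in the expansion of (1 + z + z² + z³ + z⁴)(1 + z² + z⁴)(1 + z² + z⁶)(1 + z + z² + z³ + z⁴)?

22

(1 + z + z² + z³ + z⁴) has coefficients 1,1,1,1,1 for degrees 0…4.
(1 + z² + z⁴) has coefficients 1,0,1,0,1,0,0,0,0,0,0 for degrees 0…10.
Multiplying by (1 + z² + z⁶) gives running coefficients 1,0,2,0,2,0,2,0,1,0,1 for degrees 0…10.
Finally multiplying by (1 + z + z² + z³ + z⁴), the product of all factors after the first has coefficients 1,1,3,3,5,4,6,4,5,3,4 for degrees 0…10.
[z¹⁰] = 1·4 + 1·3 + 1·5 + 1·4 + 1·6 = 22.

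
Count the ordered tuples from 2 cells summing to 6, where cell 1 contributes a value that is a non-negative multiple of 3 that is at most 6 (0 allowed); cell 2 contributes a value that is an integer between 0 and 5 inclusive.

2

The generating function for the choices is (1 + t^3 + t^6)·(1 + t + t^2 + t^3 + t^4 + t^5); the count is [t^6].
(1 + t^3 + t^6) has coefficients 1,0,0,1,0,0,1 for degrees 0…6.
(1 + t + t^2 + t^3 + t^4 + t^5) has coefficients 1,1,1,1,1,1,0 for degrees 0…6.
[t^6] = 1·0 + 1·1 + 1·1 = 2.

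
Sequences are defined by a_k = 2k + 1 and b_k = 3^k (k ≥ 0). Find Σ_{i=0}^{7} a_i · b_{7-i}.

6552

The convolution is the t^7 coefficient of A(t)B(t).
Σ = 1·2187 + 3·729 + 5·243 + 7·81 + 9·27 + 11·9 + 13·3 + 15·1 = 6552.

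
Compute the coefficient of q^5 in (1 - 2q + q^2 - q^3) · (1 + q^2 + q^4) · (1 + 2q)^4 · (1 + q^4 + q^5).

-20

(1 - 2q + q^2 - q^3) has coefficients 1,-2,1,-1 for degrees 0…3.
(1 + q^2 + q^4) has coefficients 1,0,1,0,1,0 for degrees 0…5.
Multiplying by (1 + 2q)^4 gives running coefficients 1,8,25,40,41,40 for degrees 0…5.
Finally multiplying by (1 + q^4 + q^5), the product of all factors after the first has coefficients 1,8,25,40,42,49 for degrees 0…5.
[q^5] = 1·49 − 2·42 + 1·40 − 1·25 = -20.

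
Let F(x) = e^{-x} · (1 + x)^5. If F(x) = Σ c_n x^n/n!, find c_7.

The EGF product rule gives c_7 = Σ_{k_1+k_2=7} C(7; k_1,k_2) · ∏ g_i(k_i), where e^{-x} gives (-1)^k; (1+x)^5 gives the falling factorial (5)_k.
g_1(k) for k = 0…7: 1, -1, 1, -1, 1, -1, 1, -1.
g_2(k) for k = 0…7: 1, 5, 20, 60, 120, 120, 0, 0.
c_7 = Σ_k C(7,k)·g_1(k)·g_2(7−k) = 21·1·120 + 35·(-1)·120 + 35·1·60 + 21·(-1)·20 + 7·1·5 + 1·(-1)·1 = 2520 − 4200 + 2100 − 420 + 35 − 1 = 34.

34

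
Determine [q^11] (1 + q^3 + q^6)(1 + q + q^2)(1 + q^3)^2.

3

(1 + q^3 + q^6) has coefficients 1,0,0,1,0,0,1 for degrees 0…6.
(1 + q + q^2) has coefficients 1,1,1,0,0,0,0,0,0,0,0,0 for degrees 0…11.
Finally multiplying by (1 + q^3)^2, the product of all factors after the first has coefficients 1,1,1,2,2,2,1,1,1,0,0,0 for degrees 0…11.
[q^11] = 1·0 + 1·1 + 1·2 = 3.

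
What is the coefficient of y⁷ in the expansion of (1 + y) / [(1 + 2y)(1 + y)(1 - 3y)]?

1261

The denominator gives the recurrence a_n = 7a_(n−2) + 6a_(n−3) for n ≥ 3; the numerator fixes a_0 = 1, a_1 = 1, a_2 = 7.
Iterating: 1, 1, 7, 13, 55, 133, 463, 1261, so a_7 = 1261.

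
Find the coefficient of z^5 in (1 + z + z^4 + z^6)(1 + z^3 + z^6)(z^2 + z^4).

(1 + z + z^4 + z^6) has coefficients 1,1,0,0,1,0 for degrees 0…5.
(1 + z^3 + z^6) has coefficients 1,0,0,1,0,0 for degrees 0…5.
Finally multiplying by (z^2 + z^4), the product of all factors after the first has coefficients 0,0,1,0,1,1 for degrees 0…5.
[z^5] = 1·1 + 1·1 + 1·0 = 2.

2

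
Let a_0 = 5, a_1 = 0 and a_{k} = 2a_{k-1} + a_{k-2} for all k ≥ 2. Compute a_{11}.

11890

The ordinary generating function has denominator 1 - 2z - z^2.
Iterating the recurrence: a_0,…,a_{11} = 5, 0, 5, 10, 25, 60, 145, 350, 845, 2040, 4925, 11890.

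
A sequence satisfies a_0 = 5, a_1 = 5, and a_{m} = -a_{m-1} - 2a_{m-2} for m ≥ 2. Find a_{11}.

The ordinary generating function has denominator 1 + y + 2y^2.
Iterating the recurrence: a_0,…,a_{11} = 5, 5, -15, 5, 25, -35, -15, 85, -55, -115, 225, 5.

5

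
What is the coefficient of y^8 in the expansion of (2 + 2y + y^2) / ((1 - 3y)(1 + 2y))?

The denominator gives the recurrence a_n = a_(n−1) + 6a_(n−2) for n ≥ 3; the numerator fixes a_0 = 2, a_1 = 4, a_2 = 17.
Iterating: 2, 4, 17, 41, 143, 389, 1247, 3581, 11063, so a_8 = 11063.

11063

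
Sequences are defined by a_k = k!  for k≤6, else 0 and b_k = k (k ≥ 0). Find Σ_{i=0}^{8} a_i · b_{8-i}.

1953

The convolution is the t^8 coefficient of A(t)B(t).
Σ = 1·8 + 1·7 + 2·6 + 6·5 + 24·4 + 120·3 + 720·2 + 0·1 + 0·0 = 1953.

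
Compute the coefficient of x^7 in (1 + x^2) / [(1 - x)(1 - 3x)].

The denominator gives the recurrence a_n = 4a_(n−1) − 3a_(n−2) for n ≥ 3; the numerator fixes a_0 = 1, a_1 = 4, a_2 = 14.
Iterating: 1, 4, 14, 44, 134, 404, 1214, 3644, so a_7 = 3644.

3644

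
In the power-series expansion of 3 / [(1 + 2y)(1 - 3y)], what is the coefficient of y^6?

Partial fractions give a closed form: a_n = (6/5)·(-2)^n + (9/5)·3^n.
At n = 6: a_6 = 1389.

1389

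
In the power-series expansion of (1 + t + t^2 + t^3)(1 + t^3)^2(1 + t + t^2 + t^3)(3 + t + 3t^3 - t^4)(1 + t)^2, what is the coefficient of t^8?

(1 + t + t^2 + t^3) has coefficients 1,1,1,1 for degrees 0…3.
(1 + t^3)^2 has coefficients 1,0,0,2,0,0,1,0,0 for degrees 0…8.
Multiplying by (1 + t + t^2 + t^3) gives running coefficients 1,1,1,3,2,2,3,1,1 for degrees 0…8.
Multiplying by (3 + t + 3t^3 - t^4) gives running coefficients 3,4,4,13,11,10,19,9,8 for degrees 0…8.
Finally multiplying by (1 + t)^2, the product of all factors after the first has coefficients 3,10,15,25,41,45,50,57,45 for degrees 0…8.
[t^8] = 1·45 + 1·57 + 1·50 + 1·45 = 197.

197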